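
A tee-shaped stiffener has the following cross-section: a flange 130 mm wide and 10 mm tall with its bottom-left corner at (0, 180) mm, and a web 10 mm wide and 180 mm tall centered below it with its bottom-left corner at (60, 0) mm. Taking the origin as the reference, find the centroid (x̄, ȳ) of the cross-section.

x̄ = 65.00 mm, ȳ = 129.84 mm

Part | A | x̄ᵢ | ȳᵢ | A·x̄ᵢ | A·ȳᵢ
web | 1800.00 | 65.00 | 90.00 | 117000.00 | 162000.00
flange | 1300.00 | 65.00 | 185.00 | 84500.00 | 240500.00
Σ | 3100.00 |  |  | 201500.00 | 402500.00
x̄ = 201500.00 / 3100.00 = 65.00 mm
ȳ = 402500.00 / 3100.00 = 129.84 mm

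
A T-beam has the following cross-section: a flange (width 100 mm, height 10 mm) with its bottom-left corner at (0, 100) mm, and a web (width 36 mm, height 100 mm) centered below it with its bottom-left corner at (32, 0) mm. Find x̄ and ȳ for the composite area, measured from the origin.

x̄ = 50.00 mm, ȳ = 61.96 mm

web: A = 36 × 100 = 3600.00, centroid at (50.00, 50.00).
flange: A = 100 × 10 = 1000.00, centroid at (50.00, 105.00).
ΣA = 4600.00 mm²
ΣAx̄ = (3600.00)(50.00) + (1000.00)(50.00) = 230000.00 mm³
ΣAȳ = (3600.00)(50.00) + (1000.00)(105.00) = 285000.00 mm³
x̄ = 230000.00 / 4600.00 = 50.00 mm
ȳ = 285000.00 / 4600.00 = 61.96 mm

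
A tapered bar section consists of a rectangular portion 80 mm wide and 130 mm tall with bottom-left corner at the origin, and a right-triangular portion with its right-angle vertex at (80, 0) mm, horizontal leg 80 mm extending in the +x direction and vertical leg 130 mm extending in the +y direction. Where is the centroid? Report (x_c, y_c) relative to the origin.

rectangular portion: A = 80 × 130 = 10400.00, centroid at (40.00, 65.00).
triangular portion: A = ½·80·130 = 5200.00, centroid at (106.67, 43.33).
ΣA = 15600.00 mm², ΣAx_c = 970666.67 mm³, ΣAy_c = 901333.33 mm³.
x_c = 970666.67/15600.00 = 62.22 mm; y_c = 901333.33/15600.00 = 57.78 mm.

x_c = 62.22 mm, y_c = 57.78 mm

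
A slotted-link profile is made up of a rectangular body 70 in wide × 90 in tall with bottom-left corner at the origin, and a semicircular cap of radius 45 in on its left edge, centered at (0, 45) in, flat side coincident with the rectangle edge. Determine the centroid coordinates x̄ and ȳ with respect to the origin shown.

rectangular body: A = 70 × 90 = 6300.00, centroid at (35.00, 45.00).
semicircular end: A = ½π·45² = 3180.86, centroid at (-19.10, 45.00).
ΣA = 9480.86 in², ΣAx̄ = 159750.00 in³, ΣAȳ = 426638.82 in³.
x̄ = 159750.00/9480.86 = 16.85 in; ȳ = 426638.82/9480.86 = 45.00 in.

x̄ = 16.85 in, ȳ = 45.00 in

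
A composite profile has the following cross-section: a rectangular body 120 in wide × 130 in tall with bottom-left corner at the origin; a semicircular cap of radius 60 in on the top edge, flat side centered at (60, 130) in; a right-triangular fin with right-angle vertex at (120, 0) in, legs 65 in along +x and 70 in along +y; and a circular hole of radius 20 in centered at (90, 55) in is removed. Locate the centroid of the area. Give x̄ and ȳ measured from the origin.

x̄ = 66.65 in, ȳ = 84.28 in

rectangular body: A = 120 × 130 = 15600.00, centroid at (60.00, 65.00).
semicircular top: A = ½π·60² = 5654.87, centroid at (60.00, 155.46).
triangular fin: A = ½·65·70 = 2275.00, centroid at (141.67, 23.33).
hole: A = −π·20² = -1256.64, centroid at (90.00, 55.00).
ΣA = 22273.23 in²
ΣAx̄ = (15600.00)(60.00) + (5654.87)(60.00) + (2275.00)(141.67) + (-1256.64)(90.00) = 1484486.34 in³
ΣAȳ = (15600.00)(65.00) + (5654.87)(155.46) + (2275.00)(23.33) + (-1256.64)(55.00) = 1877100.98 in³
x̄ = 1484486.34 / 22273.23 = 66.65 in
ȳ = 1877100.98 / 22273.23 = 84.28 in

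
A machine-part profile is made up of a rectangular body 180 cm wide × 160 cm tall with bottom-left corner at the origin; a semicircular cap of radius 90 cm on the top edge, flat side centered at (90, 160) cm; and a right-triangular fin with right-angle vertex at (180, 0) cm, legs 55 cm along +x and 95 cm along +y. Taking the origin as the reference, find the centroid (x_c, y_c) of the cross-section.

rectangular body: A = 180 × 160 = 28800.00, centroid at (90.00, 80.00).
semicircular top: A = ½π·90² = 12723.45, centroid at (90.00, 198.20).
triangular fin: A = ½·55·95 = 2612.50, centroid at (198.33, 31.67).
ΣA = 44135.95 cm²
ΣAx_c = (28800.00)(90.00) + (12723.45)(90.00) + (2612.50)(198.33) = 4255256.36 cm³
ΣAy_c = (28800.00)(80.00) + (12723.45)(198.20) + (2612.50)(31.67) = 4908481.21 cm³
x_c = 4255256.36 / 44135.95 = 96.41 cm
y_c = 4908481.21 / 44135.95 = 111.21 cm

x_c = 96.41 cm, y_c = 111.21 cm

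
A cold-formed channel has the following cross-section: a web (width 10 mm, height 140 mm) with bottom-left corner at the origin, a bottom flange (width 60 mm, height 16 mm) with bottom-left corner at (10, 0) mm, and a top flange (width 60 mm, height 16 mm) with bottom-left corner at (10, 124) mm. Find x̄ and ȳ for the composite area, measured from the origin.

Part | A | x̄ᵢ | ȳᵢ | A·x̄ᵢ | A·ȳᵢ
web | 1400.00 | 5.00 | 70.00 | 7000.00 | 98000.00
bottom flange | 960.00 | 40.00 | 8.00 | 38400.00 | 7680.00
top flange | 960.00 | 40.00 | 132.00 | 38400.00 | 126720.00
Σ | 3320.00 |  |  | 83800.00 | 232400.00
x̄ = 83800.00 / 3320.00 = 25.24 mm
ȳ = 232400.00 / 3320.00 = 70.00 mm

x̄ = 25.24 mm, ȳ = 70.00 mm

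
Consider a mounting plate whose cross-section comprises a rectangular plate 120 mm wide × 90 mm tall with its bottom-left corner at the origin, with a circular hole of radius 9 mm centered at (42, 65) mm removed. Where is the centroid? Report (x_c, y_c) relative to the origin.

plate: A = 120 × 90 = 10800.00, centroid at (60.00, 45.00).
hole: A = −π·9² = -254.47, centroid at (42.00, 65.00).
ΣA = 10545.53 mm²
ΣAx_c = (10800.00)(60.00) + (-254.47)(42.00) = 637312.30 mm³
ΣAy_c = (10800.00)(45.00) + (-254.47)(65.00) = 469459.51 mm³
x_c = 637312.30 / 10545.53 = 60.43 mm
y_c = 469459.51 / 10545.53 = 44.52 mm

x_c = 60.43 mm, y_c = 44.52 mm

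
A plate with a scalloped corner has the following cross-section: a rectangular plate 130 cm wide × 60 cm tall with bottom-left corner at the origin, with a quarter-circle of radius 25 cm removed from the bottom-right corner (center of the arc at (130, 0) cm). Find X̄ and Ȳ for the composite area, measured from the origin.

Part | A | x̄ᵢ | ȳᵢ | A·x̄ᵢ | A·ȳᵢ
plate | 7800.00 | 65.00 | 30.00 | 507000.00 | 234000.00
removed quarter-circle | -490.87 | 119.39 | 10.61 | -58605.27 | -5208.33
Σ | 7309.13 |  |  | 448394.73 | 228791.67
X̄ = 448394.73 / 7309.13 = 61.35 cm
Ȳ = 228791.67 / 7309.13 = 31.30 cm

X̄ = 61.35 cm, Ȳ = 31.30 cm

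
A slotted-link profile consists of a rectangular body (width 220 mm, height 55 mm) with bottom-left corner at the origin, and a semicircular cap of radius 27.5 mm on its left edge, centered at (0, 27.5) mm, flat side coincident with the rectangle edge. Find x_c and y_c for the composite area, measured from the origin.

x_c = 99.12 mm, y_c = 27.50 mm

rectangular body: A = 220 × 55 = 12100.00, centroid at (110.00, 27.50).
semicircular end: A = ½π·27.5² = 1187.91, centroid at (-11.67, 27.50).
ΣA = 13287.91 mm², ΣAx_c = 1317135.42 mm³, ΣAy_c = 365417.65 mm³.
x_c = 1317135.42/13287.91 = 99.12 mm; y_c = 365417.65/13287.91 = 27.50 mm.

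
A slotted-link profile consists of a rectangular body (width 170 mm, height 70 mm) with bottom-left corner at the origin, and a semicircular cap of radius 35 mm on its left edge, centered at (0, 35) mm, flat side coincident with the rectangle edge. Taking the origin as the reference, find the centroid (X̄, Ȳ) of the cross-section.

X̄ = 71.10 mm, Ȳ = 35.00 mm

Part | A | x̄ᵢ | ȳᵢ | A·x̄ᵢ | A·ȳᵢ
rectangular body | 11900.00 | 85.00 | 35.00 | 1011500.00 | 416500.00
semicircular end | 1924.23 | -14.85 | 35.00 | -28583.33 | 67347.89
Σ | 13824.23 |  |  | 982916.67 | 483847.89
X̄ = 982916.67 / 13824.23 = 71.10 mm
Ȳ = 483847.89 / 13824.23 = 35.00 mm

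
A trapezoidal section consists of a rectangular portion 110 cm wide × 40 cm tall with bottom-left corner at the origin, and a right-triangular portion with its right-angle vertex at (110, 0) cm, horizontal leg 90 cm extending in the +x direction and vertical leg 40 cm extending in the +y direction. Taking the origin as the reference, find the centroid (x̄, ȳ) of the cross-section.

rectangular portion: A = 110 × 40 = 4400.00, centroid at (55.00, 20.00).
triangular portion: A = ½·90·40 = 1800.00, centroid at (140.00, 13.33).
ΣA = 6200.00 cm², ΣAx̄ = 494000.00 cm³, ΣAȳ = 112000.00 cm³.
x̄ = 494000.00/6200.00 = 79.68 cm; ȳ = 112000.00/6200.00 = 18.06 cm.

x̄ = 79.68 cm, ȳ = 18.06 cm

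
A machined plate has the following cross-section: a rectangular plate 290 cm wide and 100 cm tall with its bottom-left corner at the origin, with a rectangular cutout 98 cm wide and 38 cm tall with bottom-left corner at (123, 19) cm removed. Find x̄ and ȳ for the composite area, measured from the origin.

x̄ = 141.02 cm, ȳ = 51.77 cm

plate: A = 290 × 100 = 29000.00, centroid at (145.00, 50.00).
hole: A = −(98 × 38) = -3724.00, centroid at (172.00, 38.00).
ΣA = 25276.00 cm², ΣAx̄ = 3564472.00 cm³, ΣAȳ = 1308488.00 cm³.
x̄ = 3564472.00/25276.00 = 141.02 cm; ȳ = 1308488.00/25276.00 = 51.77 cm.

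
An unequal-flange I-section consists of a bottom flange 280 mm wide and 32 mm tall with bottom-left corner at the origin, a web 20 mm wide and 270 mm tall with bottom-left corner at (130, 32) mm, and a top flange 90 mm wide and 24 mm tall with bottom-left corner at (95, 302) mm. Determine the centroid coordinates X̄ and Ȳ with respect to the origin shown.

X̄ = 140.00 mm, Ȳ = 104.32 mm

bottom flange: A = 280 × 32 = 8960.00, centroid at (140.00, 16.00).
web: A = 20 × 270 = 5400.00, centroid at (140.00, 167.00).
top flange: A = 90 × 24 = 2160.00, centroid at (140.00, 314.00).
ΣA = 16520.00 mm²
ΣAX̄ = (8960.00)(140.00) + (5400.00)(140.00) + (2160.00)(140.00) = 2312800.00 mm³
ΣAȲ = (8960.00)(16.00) + (5400.00)(167.00) + (2160.00)(314.00) = 1723400.00 mm³
X̄ = 2312800.00 / 16520.00 = 140.00 mm
Ȳ = 1723400.00 / 16520.00 = 104.32 mm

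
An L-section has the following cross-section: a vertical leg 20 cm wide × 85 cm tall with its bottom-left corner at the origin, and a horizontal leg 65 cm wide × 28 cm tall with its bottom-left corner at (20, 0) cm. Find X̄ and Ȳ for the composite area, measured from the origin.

X̄ = 31.97 cm, Ȳ = 27.76 cm

vertical leg: A = 20 × 85 = 1700.00, centroid at (10.00, 42.50).
horizontal leg: A = 65 × 28 = 1820.00, centroid at (52.50, 14.00).
ΣA = 3520.00 cm², ΣAX̄ = 112550.00 cm³, ΣAȲ = 97730.00 cm³.
X̄ = 112550.00/3520.00 = 31.97 cm; Ȳ = 97730.00/3520.00 = 27.76 cm.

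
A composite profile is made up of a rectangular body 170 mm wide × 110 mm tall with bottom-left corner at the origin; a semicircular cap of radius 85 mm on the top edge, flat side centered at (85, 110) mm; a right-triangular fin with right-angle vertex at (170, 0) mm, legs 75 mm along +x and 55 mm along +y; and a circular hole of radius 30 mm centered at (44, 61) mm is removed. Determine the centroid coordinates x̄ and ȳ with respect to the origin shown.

x̄ = 96.71 mm, ȳ = 87.13 mm

rectangular body: A = 170 × 110 = 18700.00, centroid at (85.00, 55.00).
semicircular top: A = ½π·85² = 11349.00, centroid at (85.00, 146.08).
triangular fin: A = ½·75·55 = 2062.50, centroid at (195.00, 18.33).
hole: A = −π·30² = -2827.43, centroid at (44.00, 61.00).
ΣA = 29284.07 mm², ΣAx̄ = 2831945.73 mm³, ΣAȳ = 2551646.11 mm³.
x̄ = 2831945.73/29284.07 = 96.71 mm; ȳ = 2551646.11/29284.07 = 87.13 mm.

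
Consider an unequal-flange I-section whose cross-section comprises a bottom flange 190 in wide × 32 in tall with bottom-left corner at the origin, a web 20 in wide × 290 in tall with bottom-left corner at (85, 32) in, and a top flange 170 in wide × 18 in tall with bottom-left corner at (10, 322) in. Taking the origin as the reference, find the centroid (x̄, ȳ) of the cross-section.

x̄ = 95.00 in, ȳ = 143.02 in

bottom flange: A = 190 × 32 = 6080.00, centroid at (95.00, 16.00).
web: A = 20 × 290 = 5800.00, centroid at (95.00, 177.00).
top flange: A = 170 × 18 = 3060.00, centroid at (95.00, 331.00).
ΣA = 14940.00 in², ΣAx̄ = 1419300.00 in³, ΣAȳ = 2136740.00 in³.
x̄ = 1419300.00/14940.00 = 95.00 in; ȳ = 2136740.00/14940.00 = 143.02 in.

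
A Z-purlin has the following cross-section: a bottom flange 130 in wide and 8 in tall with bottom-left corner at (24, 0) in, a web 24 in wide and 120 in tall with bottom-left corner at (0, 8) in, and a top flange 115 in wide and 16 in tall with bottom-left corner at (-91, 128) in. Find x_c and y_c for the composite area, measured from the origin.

x_c = 11.37 in, y_c = 78.17 in

Part | A | x̄ᵢ | ȳᵢ | A·x̄ᵢ | A·ȳᵢ
bottom flange | 1040.00 | 89.00 | 4.00 | 92560.00 | 4160.00
web | 2880.00 | 12.00 | 68.00 | 34560.00 | 195840.00
top flange | 1840.00 | -33.50 | 136.00 | -61640.00 | 250240.00
Σ | 5760.00 |  |  | 65480.00 | 450240.00
x_c = 65480.00 / 5760.00 = 11.37 in
y_c = 450240.00 / 5760.00 = 78.17 in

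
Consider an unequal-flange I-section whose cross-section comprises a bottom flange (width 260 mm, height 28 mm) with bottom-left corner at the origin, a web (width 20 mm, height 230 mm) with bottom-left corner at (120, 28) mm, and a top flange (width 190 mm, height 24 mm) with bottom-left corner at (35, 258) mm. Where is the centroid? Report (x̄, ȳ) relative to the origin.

bottom flange: A = 260 × 28 = 7280.00, centroid at (130.00, 14.00).
web: A = 20 × 230 = 4600.00, centroid at (130.00, 143.00).
top flange: A = 190 × 24 = 4560.00, centroid at (130.00, 270.00).
ΣA = 16440.00 mm², ΣAx̄ = 2137200.00 mm³, ΣAȳ = 1990920.00 mm³.
x̄ = 2137200.00/16440.00 = 130.00 mm; ȳ = 1990920.00/16440.00 = 121.10 mm.

x̄ = 130.00 mm, ȳ = 121.10 mm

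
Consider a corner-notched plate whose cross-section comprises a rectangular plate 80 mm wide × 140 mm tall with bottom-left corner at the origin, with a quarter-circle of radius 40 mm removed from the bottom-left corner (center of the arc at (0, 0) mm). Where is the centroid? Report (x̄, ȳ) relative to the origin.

x̄ = 42.91 mm, ȳ = 76.70 mm

plate: A = 80 × 140 = 11200.00, centroid at (40.00, 70.00).
removed quarter-circle: A = −¼π·40² = -1256.64, centroid at (16.98, 16.98).
ΣA = 9943.36 mm²
ΣAx̄ = (11200.00)(40.00) + (-1256.64)(16.98) = 426666.67 mm³
ΣAȳ = (11200.00)(70.00) + (-1256.64)(16.98) = 762666.67 mm³
x̄ = 426666.67 / 9943.36 = 42.91 mm
ȳ = 762666.67 / 9943.36 = 76.70 mm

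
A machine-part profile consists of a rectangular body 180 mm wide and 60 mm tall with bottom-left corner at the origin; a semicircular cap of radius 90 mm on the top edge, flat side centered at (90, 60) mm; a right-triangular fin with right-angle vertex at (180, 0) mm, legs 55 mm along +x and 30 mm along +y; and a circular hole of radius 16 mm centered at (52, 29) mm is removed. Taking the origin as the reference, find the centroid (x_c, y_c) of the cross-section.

Part | A | x̄ᵢ | ȳᵢ | A·x̄ᵢ | A·ȳᵢ
rectangular body | 10800.00 | 90.00 | 30.00 | 972000.00 | 324000.00
semicircular top | 12723.45 | 90.00 | 98.20 | 1145110.52 | 1249407.01
triangular fin | 825.00 | 198.33 | 10.00 | 163625.00 | 8250.00
hole | -804.25 | 52.00 | 29.00 | -41820.88 | -23323.18
Σ | 23544.20 |  |  | 2238914.64 | 1558333.83
x_c = 2238914.64 / 23544.20 = 95.09 mm
y_c = 1558333.83 / 23544.20 = 66.19 mm

x_c = 95.09 mm, y_c = 66.19 mm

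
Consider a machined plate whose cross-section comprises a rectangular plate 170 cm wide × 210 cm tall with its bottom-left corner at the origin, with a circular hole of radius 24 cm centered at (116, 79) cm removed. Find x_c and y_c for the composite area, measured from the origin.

plate: A = 170 × 210 = 35700.00, centroid at (85.00, 105.00).
hole: A = −π·24² = -1809.56, centroid at (116.00, 79.00).
ΣA = 33890.44 cm²
ΣAx_c = (35700.00)(85.00) + (-1809.56)(116.00) = 2824591.35 cm³
ΣAy_c = (35700.00)(105.00) + (-1809.56)(79.00) = 3605544.97 cm³
x_c = 2824591.35 / 33890.44 = 83.34 cm
y_c = 3605544.97 / 33890.44 = 106.39 cm

x_c = 83.34 cm, y_c = 106.39 cm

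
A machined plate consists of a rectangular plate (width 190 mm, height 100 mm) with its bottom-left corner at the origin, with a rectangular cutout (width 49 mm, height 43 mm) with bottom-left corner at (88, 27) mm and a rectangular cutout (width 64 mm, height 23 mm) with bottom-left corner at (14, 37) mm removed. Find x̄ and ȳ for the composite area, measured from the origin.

x̄ = 97.29 mm, ȳ = 50.35 mm

plate: A = 190 × 100 = 19000.00, centroid at (95.00, 50.00).
hole 1: A = −(49 × 43) = -2107.00, centroid at (112.50, 48.50).
hole 2: A = −(64 × 23) = -1472.00, centroid at (46.00, 48.50).
ΣA = 15421.00 mm², ΣAx̄ = 1500250.50 mm³, ΣAȳ = 776418.50 mm³.
x̄ = 1500250.50/15421.00 = 97.29 mm; ȳ = 776418.50/15421.00 = 50.35 mm.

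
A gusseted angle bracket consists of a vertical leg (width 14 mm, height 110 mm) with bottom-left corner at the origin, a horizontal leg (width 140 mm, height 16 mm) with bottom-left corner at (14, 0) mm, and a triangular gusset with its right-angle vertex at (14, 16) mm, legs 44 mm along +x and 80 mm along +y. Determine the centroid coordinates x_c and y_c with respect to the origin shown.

x_c = 45.02 mm, y_c = 32.08 mm

vertical leg: A = 14 × 110 = 1540.00, centroid at (7.00, 55.00).
horizontal leg: A = 140 × 16 = 2240.00, centroid at (84.00, 8.00).
gusset: A = ½·44·80 = 1760.00, centroid at (28.67, 42.67).
ΣA = 5540.00 mm²
ΣAx_c = (1540.00)(7.00) + (2240.00)(84.00) + (1760.00)(28.67) = 249393.33 mm³
ΣAy_c = (1540.00)(55.00) + (2240.00)(8.00) + (1760.00)(42.67) = 177713.33 mm³
x_c = 249393.33 / 5540.00 = 45.02 mm
y_c = 177713.33 / 5540.00 = 32.08 mm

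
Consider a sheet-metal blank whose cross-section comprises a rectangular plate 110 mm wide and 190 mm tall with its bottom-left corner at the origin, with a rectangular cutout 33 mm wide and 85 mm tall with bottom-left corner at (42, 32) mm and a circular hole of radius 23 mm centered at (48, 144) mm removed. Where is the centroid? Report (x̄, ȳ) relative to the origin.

Part | A | x̄ᵢ | ȳᵢ | A·x̄ᵢ | A·ȳᵢ
plate | 20900.00 | 55.00 | 95.00 | 1149500.00 | 1985500.00
hole 1 | -2805.00 | 58.50 | 74.50 | -164092.50 | -208972.50
hole 2 | -1661.90 | 48.00 | 144.00 | -79771.32 | -239313.96
Σ | 16433.10 |  |  | 905636.18 | 1537213.54
x̄ = 905636.18 / 16433.10 = 55.11 mm
ȳ = 1537213.54 / 16433.10 = 93.54 mm

x̄ = 55.11 mm, ȳ = 93.54 mm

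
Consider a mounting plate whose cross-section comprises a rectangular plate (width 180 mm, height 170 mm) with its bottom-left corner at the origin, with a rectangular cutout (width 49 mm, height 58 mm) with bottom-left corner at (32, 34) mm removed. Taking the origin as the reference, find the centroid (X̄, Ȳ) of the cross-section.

X̄ = 93.43 mm, Ȳ = 87.25 mm

Part | A | x̄ᵢ | ȳᵢ | A·x̄ᵢ | A·ȳᵢ
plate | 30600.00 | 90.00 | 85.00 | 2754000.00 | 2601000.00
hole | -2842.00 | 56.50 | 63.00 | -160573.00 | -179046.00
Σ | 27758.00 |  |  | 2593427.00 | 2421954.00
X̄ = 2593427.00 / 27758.00 = 93.43 mm
Ȳ = 2421954.00 / 27758.00 = 87.25 mm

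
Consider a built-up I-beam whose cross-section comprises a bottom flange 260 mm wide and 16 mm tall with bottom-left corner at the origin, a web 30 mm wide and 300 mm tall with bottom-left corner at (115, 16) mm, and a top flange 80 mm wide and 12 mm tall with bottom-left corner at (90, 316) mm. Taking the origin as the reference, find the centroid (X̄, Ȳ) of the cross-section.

X̄ = 130.00 mm, Ȳ = 130.06 mm

bottom flange: A = 260 × 16 = 4160.00, centroid at (130.00, 8.00).
web: A = 30 × 300 = 9000.00, centroid at (130.00, 166.00).
top flange: A = 80 × 12 = 960.00, centroid at (130.00, 322.00).
ΣA = 14120.00 mm², ΣAX̄ = 1835600.00 mm³, ΣAȲ = 1836400.00 mm³.
X̄ = 1835600.00/14120.00 = 130.00 mm; Ȳ = 1836400.00/14120.00 = 130.06 mm.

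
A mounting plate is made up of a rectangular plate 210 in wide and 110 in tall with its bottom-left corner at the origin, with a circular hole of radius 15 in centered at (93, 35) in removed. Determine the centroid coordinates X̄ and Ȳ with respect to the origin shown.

Part | A | x̄ᵢ | ȳᵢ | A·x̄ᵢ | A·ȳᵢ
plate | 23100.00 | 105.00 | 55.00 | 2425500.00 | 1270500.00
hole | -706.86 | 93.00 | 35.00 | -65737.83 | -24740.04
Σ | 22393.14 |  |  | 2359762.17 | 1245759.96
X̄ = 2359762.17 / 22393.14 = 105.38 in
Ȳ = 1245759.96 / 22393.14 = 55.63 in

X̄ = 105.38 in, Ȳ = 55.63 in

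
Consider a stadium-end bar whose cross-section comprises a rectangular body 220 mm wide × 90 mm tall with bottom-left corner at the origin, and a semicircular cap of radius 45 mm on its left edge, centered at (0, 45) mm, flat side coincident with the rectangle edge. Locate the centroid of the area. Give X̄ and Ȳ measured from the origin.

X̄ = 92.13 mm, Ȳ = 45.00 mm

rectangular body: A = 220 × 90 = 19800.00, centroid at (110.00, 45.00).
semicircular end: A = ½π·45² = 3180.86, centroid at (-19.10, 45.00).
ΣA = 22980.86 mm², ΣAX̄ = 2117250.00 mm³, ΣAȲ = 1034138.82 mm³.
X̄ = 2117250.00/22980.86 = 92.13 mm; Ȳ = 1034138.82/22980.86 = 45.00 mm.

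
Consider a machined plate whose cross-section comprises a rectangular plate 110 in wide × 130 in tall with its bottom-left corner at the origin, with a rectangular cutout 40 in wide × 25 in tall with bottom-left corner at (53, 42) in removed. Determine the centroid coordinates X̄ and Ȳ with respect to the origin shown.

X̄ = 53.65 in, Ȳ = 65.79 in

Part | A | x̄ᵢ | ȳᵢ | A·x̄ᵢ | A·ȳᵢ
plate | 14300.00 | 55.00 | 65.00 | 786500.00 | 929500.00
hole | -1000.00 | 73.00 | 54.50 | -73000.00 | -54500.00
Σ | 13300.00 |  |  | 713500.00 | 875000.00
X̄ = 713500.00 / 13300.00 = 53.65 in
Ȳ = 875000.00 / 13300.00 = 65.79 in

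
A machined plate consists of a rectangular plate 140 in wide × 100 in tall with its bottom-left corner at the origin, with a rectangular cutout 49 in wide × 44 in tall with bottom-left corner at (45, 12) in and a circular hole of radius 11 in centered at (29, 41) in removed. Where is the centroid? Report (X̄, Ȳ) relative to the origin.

Part | A | x̄ᵢ | ȳᵢ | A·x̄ᵢ | A·ȳᵢ
plate | 14000.00 | 70.00 | 50.00 | 980000.00 | 700000.00
hole 1 | -2156.00 | 69.50 | 34.00 | -149842.00 | -73304.00
hole 2 | -380.13 | 29.00 | 41.00 | -11023.85 | -15585.44
Σ | 11463.87 |  |  | 819134.15 | 611110.56
X̄ = 819134.15 / 11463.87 = 71.45 in
Ȳ = 611110.56 / 11463.87 = 53.31 in

X̄ = 71.45 in, Ȳ = 53.31 in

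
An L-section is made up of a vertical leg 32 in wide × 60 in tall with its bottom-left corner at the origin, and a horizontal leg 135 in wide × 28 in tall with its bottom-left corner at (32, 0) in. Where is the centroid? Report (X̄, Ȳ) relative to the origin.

vertical leg: A = 32 × 60 = 1920.00, centroid at (16.00, 30.00).
horizontal leg: A = 135 × 28 = 3780.00, centroid at (99.50, 14.00).
ΣA = 5700.00 in², ΣAX̄ = 406830.00 in³, ΣAȲ = 110520.00 in³.
X̄ = 406830.00/5700.00 = 71.37 in; Ȳ = 110520.00/5700.00 = 19.39 in.

X̄ = 71.37 in, Ȳ = 19.39 in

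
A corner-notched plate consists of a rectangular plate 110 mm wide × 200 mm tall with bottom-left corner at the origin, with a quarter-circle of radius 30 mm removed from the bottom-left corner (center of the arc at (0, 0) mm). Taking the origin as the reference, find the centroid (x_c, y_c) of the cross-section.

x_c = 56.40 mm, y_c = 102.90 mm

plate: A = 110 × 200 = 22000.00, centroid at (55.00, 100.00).
removed quarter-circle: A = −¼π·30² = -706.86, centroid at (12.73, 12.73).
ΣA = 21293.14 mm²
ΣAx_c = (22000.00)(55.00) + (-706.86)(12.73) = 1201000.00 mm³
ΣAy_c = (22000.00)(100.00) + (-706.86)(12.73) = 2191000.00 mm³
x_c = 1201000.00 / 21293.14 = 56.40 mm
y_c = 2191000.00 / 21293.14 = 102.90 mm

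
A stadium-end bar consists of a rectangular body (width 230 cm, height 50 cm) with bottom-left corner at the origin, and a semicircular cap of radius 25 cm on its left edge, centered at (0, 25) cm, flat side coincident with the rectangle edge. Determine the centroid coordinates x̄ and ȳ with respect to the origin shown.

x̄ = 105.12 cm, ȳ = 25.00 cm

rectangular body: A = 230 × 50 = 11500.00, centroid at (115.00, 25.00).
semicircular end: A = ½π·25² = 981.75, centroid at (-10.61, 25.00).
ΣA = 12481.75 cm², ΣAx̄ = 1312083.33 cm³, ΣAȳ = 312043.69 cm³.
x̄ = 1312083.33/12481.75 = 105.12 cm; ȳ = 312043.69/12481.75 = 25.00 cm.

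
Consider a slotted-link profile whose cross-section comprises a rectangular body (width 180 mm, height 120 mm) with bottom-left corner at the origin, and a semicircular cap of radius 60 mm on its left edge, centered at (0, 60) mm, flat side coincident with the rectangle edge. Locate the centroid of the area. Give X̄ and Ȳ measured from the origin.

X̄ = 66.04 mm, Ȳ = 60.00 mm

rectangular body: A = 180 × 120 = 21600.00, centroid at (90.00, 60.00).
semicircular end: A = ½π·60² = 5654.87, centroid at (-25.46, 60.00).
ΣA = 27254.87 mm²
ΣAX̄ = (21600.00)(90.00) + (5654.87)(-25.46) = 1800000.00 mm³
ΣAȲ = (21600.00)(60.00) + (5654.87)(60.00) = 1635292.01 mm³
X̄ = 1800000.00 / 27254.87 = 66.04 mm
Ȳ = 1635292.01 / 27254.87 = 60.00 mm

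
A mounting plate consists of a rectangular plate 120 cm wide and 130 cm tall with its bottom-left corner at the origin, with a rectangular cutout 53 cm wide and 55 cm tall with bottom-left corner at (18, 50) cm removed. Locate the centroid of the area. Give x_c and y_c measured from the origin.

plate: A = 120 × 130 = 15600.00, centroid at (60.00, 65.00).
hole: A = −(53 × 55) = -2915.00, centroid at (44.50, 77.50).
ΣA = 12685.00 cm², ΣAx_c = 806282.50 cm³, ΣAy_c = 788087.50 cm³.
x_c = 806282.50/12685.00 = 63.56 cm; y_c = 788087.50/12685.00 = 62.13 cm.

x_c = 63.56 cm, y_c = 62.13 cm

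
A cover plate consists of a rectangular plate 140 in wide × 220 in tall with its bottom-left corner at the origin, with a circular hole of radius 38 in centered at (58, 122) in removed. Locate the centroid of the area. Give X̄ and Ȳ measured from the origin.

X̄ = 72.07 in, Ȳ = 107.93 in

plate: A = 140 × 220 = 30800.00, centroid at (70.00, 110.00).
hole: A = −π·38² = -4536.46, centroid at (58.00, 122.00).
ΣA = 26263.54 in²
ΣAX̄ = (30800.00)(70.00) + (-4536.46)(58.00) = 1892885.33 in³
ΣAȲ = (30800.00)(110.00) + (-4536.46)(122.00) = 2834551.91 in³
X̄ = 1892885.33 / 26263.54 = 72.07 in
Ȳ = 2834551.91 / 26263.54 = 107.93 in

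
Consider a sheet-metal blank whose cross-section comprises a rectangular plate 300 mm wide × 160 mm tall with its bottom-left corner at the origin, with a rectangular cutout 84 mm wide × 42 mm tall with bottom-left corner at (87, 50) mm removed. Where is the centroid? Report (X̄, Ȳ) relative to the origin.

X̄ = 151.67 mm, Ȳ = 80.71 mm

plate: A = 300 × 160 = 48000.00, centroid at (150.00, 80.00).
hole: A = −(84 × 42) = -3528.00, centroid at (129.00, 71.00).
ΣA = 44472.00 mm²
ΣAX̄ = (48000.00)(150.00) + (-3528.00)(129.00) = 6744888.00 mm³
ΣAȲ = (48000.00)(80.00) + (-3528.00)(71.00) = 3589512.00 mm³
X̄ = 6744888.00 / 44472.00 = 151.67 mm
Ȳ = 3589512.00 / 44472.00 = 80.71 mm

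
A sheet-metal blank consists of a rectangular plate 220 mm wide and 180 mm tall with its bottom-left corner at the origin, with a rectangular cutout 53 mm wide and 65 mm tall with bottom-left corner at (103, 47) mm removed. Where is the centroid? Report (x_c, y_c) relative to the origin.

x_c = 108.14 mm, y_c = 91.00 mm

Part | A | x̄ᵢ | ȳᵢ | A·x̄ᵢ | A·ȳᵢ
plate | 39600.00 | 110.00 | 90.00 | 4356000.00 | 3564000.00
hole | -3445.00 | 129.50 | 79.50 | -446127.50 | -273877.50
Σ | 36155.00 |  |  | 3909872.50 | 3290122.50
x_c = 3909872.50 / 36155.00 = 108.14 mm
y_c = 3290122.50 / 36155.00 = 91.00 mm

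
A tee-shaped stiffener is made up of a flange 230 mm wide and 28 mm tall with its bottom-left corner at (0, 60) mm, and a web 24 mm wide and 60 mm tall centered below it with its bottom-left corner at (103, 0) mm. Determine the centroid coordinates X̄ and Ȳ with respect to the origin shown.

web: A = 24 × 60 = 1440.00, centroid at (115.00, 30.00).
flange: A = 230 × 28 = 6440.00, centroid at (115.00, 74.00).
ΣA = 7880.00 mm²
ΣAX̄ = (1440.00)(115.00) + (6440.00)(115.00) = 906200.00 mm³
ΣAȲ = (1440.00)(30.00) + (6440.00)(74.00) = 519760.00 mm³
X̄ = 906200.00 / 7880.00 = 115.00 mm
Ȳ = 519760.00 / 7880.00 = 65.96 mm

X̄ = 115.00 mm, Ȳ = 65.96 mm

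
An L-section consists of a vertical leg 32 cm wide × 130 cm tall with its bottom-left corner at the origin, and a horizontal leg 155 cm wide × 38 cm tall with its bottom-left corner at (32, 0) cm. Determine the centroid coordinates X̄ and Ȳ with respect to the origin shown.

vertical leg: A = 32 × 130 = 4160.00, centroid at (16.00, 65.00).
horizontal leg: A = 155 × 38 = 5890.00, centroid at (109.50, 19.00).
ΣA = 10050.00 cm², ΣAX̄ = 711515.00 cm³, ΣAȲ = 382310.00 cm³.
X̄ = 711515.00/10050.00 = 70.80 cm; Ȳ = 382310.00/10050.00 = 38.04 cm.

X̄ = 70.80 cm, Ȳ = 38.04 cm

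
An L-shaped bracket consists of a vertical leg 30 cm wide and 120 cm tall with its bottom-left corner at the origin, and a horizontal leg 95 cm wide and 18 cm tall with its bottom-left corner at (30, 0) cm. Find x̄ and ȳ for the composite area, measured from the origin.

x̄ = 35.13 cm, ȳ = 43.58 cm

Part | A | x̄ᵢ | ȳᵢ | A·x̄ᵢ | A·ȳᵢ
vertical leg | 3600.00 | 15.00 | 60.00 | 54000.00 | 216000.00
horizontal leg | 1710.00 | 77.50 | 9.00 | 132525.00 | 15390.00
Σ | 5310.00 |  |  | 186525.00 | 231390.00
x̄ = 186525.00 / 5310.00 = 35.13 cm
ȳ = 231390.00 / 5310.00 = 43.58 cm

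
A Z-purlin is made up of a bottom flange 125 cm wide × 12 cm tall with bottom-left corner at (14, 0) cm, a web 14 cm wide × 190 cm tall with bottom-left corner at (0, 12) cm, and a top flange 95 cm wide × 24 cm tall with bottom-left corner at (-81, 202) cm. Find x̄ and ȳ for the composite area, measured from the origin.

bottom flange: A = 125 × 12 = 1500.00, centroid at (76.50, 6.00).
web: A = 14 × 190 = 2660.00, centroid at (7.00, 107.00).
top flange: A = 95 × 24 = 2280.00, centroid at (-33.50, 214.00).
ΣA = 6440.00 cm²
ΣAx̄ = (1500.00)(76.50) + (2660.00)(7.00) + (2280.00)(-33.50) = 56990.00 cm³
ΣAȳ = (1500.00)(6.00) + (2660.00)(107.00) + (2280.00)(214.00) = 781540.00 cm³
x̄ = 56990.00 / 6440.00 = 8.85 cm
ȳ = 781540.00 / 6440.00 = 121.36 cm

x̄ = 8.85 cm, ȳ = 121.36 cm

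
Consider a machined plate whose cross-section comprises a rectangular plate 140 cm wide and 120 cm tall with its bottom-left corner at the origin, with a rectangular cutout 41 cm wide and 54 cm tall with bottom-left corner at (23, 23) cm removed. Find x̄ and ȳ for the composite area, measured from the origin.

x̄ = 74.02 cm, ȳ = 61.52 cm

plate: A = 140 × 120 = 16800.00, centroid at (70.00, 60.00).
hole: A = −(41 × 54) = -2214.00, centroid at (43.50, 50.00).
ΣA = 14586.00 cm², ΣAx̄ = 1079691.00 cm³, ΣAȳ = 897300.00 cm³.
x̄ = 1079691.00/14586.00 = 74.02 cm; ȳ = 897300.00/14586.00 = 61.52 cm.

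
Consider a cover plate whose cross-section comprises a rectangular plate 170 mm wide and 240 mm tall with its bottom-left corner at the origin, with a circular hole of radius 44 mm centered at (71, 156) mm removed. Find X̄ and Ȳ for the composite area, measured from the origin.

X̄ = 87.45 mm, Ȳ = 113.69 mm

plate: A = 170 × 240 = 40800.00, centroid at (85.00, 120.00).
hole: A = −π·44² = -6082.12, centroid at (71.00, 156.00).
ΣA = 34717.88 mm², ΣAX̄ = 3036169.24 mm³, ΣAȲ = 3947188.75 mm³.
X̄ = 3036169.24/34717.88 = 87.45 mm; Ȳ = 3947188.75/34717.88 = 113.69 mm.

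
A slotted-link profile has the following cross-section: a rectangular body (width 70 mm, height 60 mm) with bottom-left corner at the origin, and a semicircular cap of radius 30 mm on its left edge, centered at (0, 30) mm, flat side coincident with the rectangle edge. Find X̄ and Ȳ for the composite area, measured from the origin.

Part | A | x̄ᵢ | ȳᵢ | A·x̄ᵢ | A·ȳᵢ
rectangular body | 4200.00 | 35.00 | 30.00 | 147000.00 | 126000.00
semicircular end | 1413.72 | -12.73 | 30.00 | -18000.00 | 42411.50
Σ | 5613.72 |  |  | 129000.00 | 168411.50
X̄ = 129000.00 / 5613.72 = 22.98 mm
Ȳ = 168411.50 / 5613.72 = 30.00 mm

X̄ = 22.98 mm, Ȳ = 30.00 mm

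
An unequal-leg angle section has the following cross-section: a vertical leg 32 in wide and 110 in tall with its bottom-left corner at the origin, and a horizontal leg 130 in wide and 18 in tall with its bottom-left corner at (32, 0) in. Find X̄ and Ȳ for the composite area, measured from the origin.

X̄ = 48.34 in, Ȳ = 36.63 in

vertical leg: A = 32 × 110 = 3520.00, centroid at (16.00, 55.00).
horizontal leg: A = 130 × 18 = 2340.00, centroid at (97.00, 9.00).
ΣA = 5860.00 in², ΣAX̄ = 283300.00 in³, ΣAȲ = 214660.00 in³.
X̄ = 283300.00/5860.00 = 48.34 in; Ȳ = 214660.00/5860.00 = 36.63 in.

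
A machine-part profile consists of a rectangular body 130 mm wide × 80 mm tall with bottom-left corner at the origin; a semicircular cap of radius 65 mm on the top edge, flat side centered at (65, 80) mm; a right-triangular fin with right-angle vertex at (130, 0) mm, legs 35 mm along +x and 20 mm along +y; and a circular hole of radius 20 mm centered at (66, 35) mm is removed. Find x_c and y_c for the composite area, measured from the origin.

rectangular body: A = 130 × 80 = 10400.00, centroid at (65.00, 40.00).
semicircular top: A = ½π·65² = 6636.61, centroid at (65.00, 107.59).
triangular fin: A = ½·35·20 = 350.00, centroid at (141.67, 6.67).
hole: A = −π·20² = -1256.64, centroid at (66.00, 35.00).
ΣA = 16129.98 mm²
ΣAx_c = (10400.00)(65.00) + (6636.61)(65.00) + (350.00)(141.67) + (-1256.64)(66.00) = 1074025.23 mm³
ΣAy_c = (10400.00)(40.00) + (6636.61)(107.59) + (350.00)(6.67) + (-1256.64)(35.00) = 1088363.53 mm³
x_c = 1074025.23 / 16129.98 = 66.59 mm
y_c = 1088363.53 / 16129.98 = 67.47 mm

x_c = 66.59 mm, y_c = 67.47 mm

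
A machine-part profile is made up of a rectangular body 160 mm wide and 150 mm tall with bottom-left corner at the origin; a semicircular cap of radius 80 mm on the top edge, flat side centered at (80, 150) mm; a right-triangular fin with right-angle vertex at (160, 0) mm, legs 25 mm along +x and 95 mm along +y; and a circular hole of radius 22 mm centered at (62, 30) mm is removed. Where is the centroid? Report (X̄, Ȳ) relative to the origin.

X̄ = 83.92 mm, Ȳ = 107.99 mm

Part | A | x̄ᵢ | ȳᵢ | A·x̄ᵢ | A·ȳᵢ
rectangular body | 24000.00 | 80.00 | 75.00 | 1920000.00 | 1800000.00
semicircular top | 10053.10 | 80.00 | 183.95 | 804247.72 | 1849297.81
triangular fin | 1187.50 | 168.33 | 31.67 | 199895.83 | 37604.17
hole | -1520.53 | 62.00 | 30.00 | -94272.91 | -45615.93
Σ | 33720.07 |  |  | 2829870.64 | 3641286.05
X̄ = 2829870.64 / 33720.07 = 83.92 mm
Ȳ = 3641286.05 / 33720.07 = 107.99 mm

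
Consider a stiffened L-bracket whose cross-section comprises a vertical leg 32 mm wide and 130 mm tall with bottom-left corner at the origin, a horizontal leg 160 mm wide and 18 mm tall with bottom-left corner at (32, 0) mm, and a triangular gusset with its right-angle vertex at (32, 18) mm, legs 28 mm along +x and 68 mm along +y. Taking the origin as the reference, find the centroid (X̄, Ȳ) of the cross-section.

vertical leg: A = 32 × 130 = 4160.00, centroid at (16.00, 65.00).
horizontal leg: A = 160 × 18 = 2880.00, centroid at (112.00, 9.00).
gusset: A = ½·28·68 = 952.00, centroid at (41.33, 40.67).
ΣA = 7992.00 mm², ΣAX̄ = 428469.33 mm³, ΣAȲ = 335034.67 mm³.
X̄ = 428469.33/7992.00 = 53.61 mm; Ȳ = 335034.67/7992.00 = 41.92 mm.

X̄ = 53.61 mm, Ȳ = 41.92 mm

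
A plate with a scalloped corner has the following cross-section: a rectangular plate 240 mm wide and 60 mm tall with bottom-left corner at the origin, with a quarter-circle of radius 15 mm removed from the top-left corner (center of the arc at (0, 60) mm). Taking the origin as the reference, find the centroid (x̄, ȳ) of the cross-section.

x̄ = 121.41 mm, ȳ = 29.71 mm

Part | A | x̄ᵢ | ȳᵢ | A·x̄ᵢ | A·ȳᵢ
plate | 14400.00 | 120.00 | 30.00 | 1728000.00 | 432000.00
removed quarter-circle | -176.71 | 6.37 | 53.63 | -1125.00 | -9477.88
Σ | 14223.29 |  |  | 1726875.00 | 422522.12
x̄ = 1726875.00 / 14223.29 = 121.41 mm
ȳ = 422522.12 / 14223.29 = 29.71 mm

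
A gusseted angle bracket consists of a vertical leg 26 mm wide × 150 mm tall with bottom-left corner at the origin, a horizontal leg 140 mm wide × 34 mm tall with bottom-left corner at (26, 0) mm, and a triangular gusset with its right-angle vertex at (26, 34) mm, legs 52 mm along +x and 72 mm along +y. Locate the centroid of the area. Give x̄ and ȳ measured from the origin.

x̄ = 55.90 mm, ȳ = 45.76 mm

Part | A | x̄ᵢ | ȳᵢ | A·x̄ᵢ | A·ȳᵢ
vertical leg | 3900.00 | 13.00 | 75.00 | 50700.00 | 292500.00
horizontal leg | 4760.00 | 96.00 | 17.00 | 456960.00 | 80920.00
gusset | 1872.00 | 43.33 | 58.00 | 81120.00 | 108576.00
Σ | 10532.00 |  |  | 588780.00 | 481996.00
x̄ = 588780.00 / 10532.00 = 55.90 mm
ȳ = 481996.00 / 10532.00 = 45.76 mm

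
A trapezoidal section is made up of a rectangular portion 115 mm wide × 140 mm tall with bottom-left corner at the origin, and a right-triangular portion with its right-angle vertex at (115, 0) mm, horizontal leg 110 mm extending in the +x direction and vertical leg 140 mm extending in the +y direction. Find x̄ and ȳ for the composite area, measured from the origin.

x̄ = 87.97 mm, ȳ = 62.45 mm

rectangular portion: A = 115 × 140 = 16100.00, centroid at (57.50, 70.00).
triangular portion: A = ½·110·140 = 7700.00, centroid at (151.67, 46.67).
ΣA = 23800.00 mm², ΣAx̄ = 2093583.33 mm³, ΣAȳ = 1486333.33 mm³.
x̄ = 2093583.33/23800.00 = 87.97 mm; ȳ = 1486333.33/23800.00 = 62.45 mm.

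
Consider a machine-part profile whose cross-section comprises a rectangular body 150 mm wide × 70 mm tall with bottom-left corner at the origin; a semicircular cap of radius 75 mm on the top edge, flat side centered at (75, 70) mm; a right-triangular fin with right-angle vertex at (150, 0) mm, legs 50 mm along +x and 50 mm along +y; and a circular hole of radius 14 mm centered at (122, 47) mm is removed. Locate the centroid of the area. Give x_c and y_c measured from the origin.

rectangular body: A = 150 × 70 = 10500.00, centroid at (75.00, 35.00).
semicircular top: A = ½π·75² = 8835.73, centroid at (75.00, 101.83).
triangular fin: A = ½·50·50 = 1250.00, centroid at (166.67, 16.67).
hole: A = −π·14² = -615.75, centroid at (122.00, 47.00).
ΣA = 19969.98 mm²
ΣAx_c = (10500.00)(75.00) + (8835.73)(75.00) + (1250.00)(166.67) + (-615.75)(122.00) = 1583391.27 mm³
ΣAy_c = (10500.00)(35.00) + (8835.73)(101.83) + (1250.00)(16.67) + (-615.75)(47.00) = 1259144.04 mm³
x_c = 1583391.27 / 19969.98 = 79.29 mm
y_c = 1259144.04 / 19969.98 = 63.05 mm

x_c = 79.29 mm, y_c = 63.05 mm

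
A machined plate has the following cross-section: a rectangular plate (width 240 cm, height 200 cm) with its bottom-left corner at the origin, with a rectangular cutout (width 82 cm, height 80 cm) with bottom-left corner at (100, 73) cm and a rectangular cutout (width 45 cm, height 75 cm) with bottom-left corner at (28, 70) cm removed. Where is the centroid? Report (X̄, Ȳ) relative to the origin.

X̄ = 122.54 cm, Ȳ = 97.09 cm

plate: A = 240 × 200 = 48000.00, centroid at (120.00, 100.00).
hole 1: A = −(82 × 80) = -6560.00, centroid at (141.00, 113.00).
hole 2: A = −(45 × 75) = -3375.00, centroid at (50.50, 107.50).
ΣA = 38065.00 cm²
ΣAX̄ = (48000.00)(120.00) + (-6560.00)(141.00) + (-3375.00)(50.50) = 4664602.50 cm³
ΣAȲ = (48000.00)(100.00) + (-6560.00)(113.00) + (-3375.00)(107.50) = 3695907.50 cm³
X̄ = 4664602.50 / 38065.00 = 122.54 cm
Ȳ = 3695907.50 / 38065.00 = 97.09 cm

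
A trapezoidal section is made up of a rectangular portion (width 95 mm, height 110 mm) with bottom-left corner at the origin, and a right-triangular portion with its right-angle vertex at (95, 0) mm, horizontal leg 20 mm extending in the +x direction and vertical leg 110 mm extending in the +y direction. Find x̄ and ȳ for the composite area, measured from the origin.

x̄ = 52.66 mm, ȳ = 53.25 mm

Part | A | x̄ᵢ | ȳᵢ | A·x̄ᵢ | A·ȳᵢ
rectangular portion | 10450.00 | 47.50 | 55.00 | 496375.00 | 574750.00
triangular portion | 1100.00 | 101.67 | 36.67 | 111833.33 | 40333.33
Σ | 11550.00 |  |  | 608208.33 | 615083.33
x̄ = 608208.33 / 11550.00 = 52.66 mm
ȳ = 615083.33 / 11550.00 = 53.25 mm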